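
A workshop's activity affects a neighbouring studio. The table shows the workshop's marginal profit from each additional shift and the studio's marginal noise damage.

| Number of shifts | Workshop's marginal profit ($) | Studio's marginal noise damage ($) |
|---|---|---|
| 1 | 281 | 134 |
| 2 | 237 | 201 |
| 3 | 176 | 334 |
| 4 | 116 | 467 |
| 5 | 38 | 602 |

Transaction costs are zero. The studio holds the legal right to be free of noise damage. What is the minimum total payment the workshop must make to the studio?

Efficient level: marginal profit ≥ marginal noise damage through level 2, so k* = 2.
With the studio holding the right, the workshop must at least compensate total damage at k*: 134 + 201 = 335.

$335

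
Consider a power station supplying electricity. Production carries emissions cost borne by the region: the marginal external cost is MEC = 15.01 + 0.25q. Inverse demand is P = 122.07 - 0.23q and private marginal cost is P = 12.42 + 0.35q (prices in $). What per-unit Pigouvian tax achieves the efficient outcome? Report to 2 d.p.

tax = $43.52 per unit

Social marginal cost = private MC + MEC = 27.43 + 0.60q.
Set SMC = demand: 27.43 + 0.60q = 122.07 - 0.23q → q* = 114.0241.
The Pigouvian tax equals MEC at q*: 15.01 + 0.25×114.0241 = 43.5160.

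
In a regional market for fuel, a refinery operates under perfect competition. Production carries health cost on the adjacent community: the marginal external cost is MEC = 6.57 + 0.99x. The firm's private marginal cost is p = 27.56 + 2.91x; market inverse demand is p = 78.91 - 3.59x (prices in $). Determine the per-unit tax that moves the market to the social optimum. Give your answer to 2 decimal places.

Social marginal cost = private MC + MEC = 34.13 + 3.90x.
Set SMC = demand: 34.13 + 3.90x = 78.91 - 3.59x → x* = 5.9786.
The Pigouvian tax equals MEC at x*: 6.57 + 0.99×5.9786 = 12.4888.

tax = $12.49 per unit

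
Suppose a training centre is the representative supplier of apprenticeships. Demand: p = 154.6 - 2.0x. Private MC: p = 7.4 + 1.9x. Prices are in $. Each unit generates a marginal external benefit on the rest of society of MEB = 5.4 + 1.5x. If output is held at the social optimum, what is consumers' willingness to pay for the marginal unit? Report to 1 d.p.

P = $27.4

Social marginal cost = private MC − MEB = 2.0 + 0.4x.
Set SMC = demand: 2.0 + 0.4x = 154.6 - 2.0x → x* = 63.5833.
Consumer price on the demand curve at x*: 154.6 − 2.0×63.5833 = 27.4334.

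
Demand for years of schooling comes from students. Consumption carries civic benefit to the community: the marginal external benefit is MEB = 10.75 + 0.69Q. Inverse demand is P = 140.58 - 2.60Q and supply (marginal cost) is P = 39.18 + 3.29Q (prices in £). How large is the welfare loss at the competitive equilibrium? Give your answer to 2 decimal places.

Market equilibrium (private): 39.18 + 3.29Q = 140.58 - 2.60Q → Q_m = 17.2156.
Social marginal benefit = demand + MEB = 151.33 - 1.91Q.
Set SMB = MC: 151.33 - 1.91Q = 39.18 + 3.29Q → Q* = 21.5673.
Between Q* and Q_m the wedge SMB − MC runs linearly from 0 to MEB(Q_m), so the loss is a triangle.
DWL = ½ × 4.3517 × 22.6288 = 49.2369.

DWL = £49.24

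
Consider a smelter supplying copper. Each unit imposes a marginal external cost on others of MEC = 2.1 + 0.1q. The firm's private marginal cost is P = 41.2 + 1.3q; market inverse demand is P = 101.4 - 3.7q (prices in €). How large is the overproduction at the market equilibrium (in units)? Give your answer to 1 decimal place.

0.6 units

Market equilibrium (private): 41.2 + 1.3q = 101.4 - 3.7q → q_m = 12.0400.
Social marginal cost = private MC + MEC = 43.3 + 1.4q.
Set SMC = demand: 43.3 + 1.4q = 101.4 - 3.7q → q* = 11.3922.
Gap = |12.0400 − 11.3922| = 0.6478.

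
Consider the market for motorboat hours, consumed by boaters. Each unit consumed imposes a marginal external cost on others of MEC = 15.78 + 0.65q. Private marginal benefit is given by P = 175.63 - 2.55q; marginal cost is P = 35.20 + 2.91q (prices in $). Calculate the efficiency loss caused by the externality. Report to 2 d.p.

Market equilibrium (private): 35.20 + 2.91q = 175.63 - 2.55q → q_m = 25.7198.
Social marginal benefit = demand − MEC = 159.85 - 3.20q.
Set SMB = MC: 159.85 - 3.20q = 35.20 + 2.91q → q* = 20.4010.
Between q* and q_m the wedge MC − SMB runs linearly from 0 to MEC(q_m), so the loss is a triangle.
DWL = ½ × 5.3188 × 32.4979 = 86.4249.

DWL = $86.42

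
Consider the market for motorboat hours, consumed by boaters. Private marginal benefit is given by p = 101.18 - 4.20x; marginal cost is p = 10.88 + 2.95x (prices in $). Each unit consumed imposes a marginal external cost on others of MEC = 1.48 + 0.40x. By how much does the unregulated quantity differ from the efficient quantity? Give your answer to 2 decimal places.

Market equilibrium (private): 10.88 + 2.95x = 101.18 - 4.20x → x_m = 12.6294.
Social marginal benefit = demand − MEC = 99.70 - 4.60x.
Set SMB = MC: 99.70 - 4.60x = 10.88 + 2.95x → x* = 11.7642.
Gap = |12.6294 − 11.7642| = 0.8652.

0.87 units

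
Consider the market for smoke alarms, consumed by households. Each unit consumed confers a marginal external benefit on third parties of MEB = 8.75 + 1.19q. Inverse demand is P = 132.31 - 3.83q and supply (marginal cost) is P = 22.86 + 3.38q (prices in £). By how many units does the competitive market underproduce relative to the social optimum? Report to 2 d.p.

4.45 units

Market equilibrium (private): 22.86 + 3.38q = 132.31 - 3.83q → q_m = 15.1803.
Social marginal benefit = demand + MEB = 141.06 - 2.64q.
Set SMB = MC: 141.06 - 2.64q = 22.86 + 3.38q → q* = 19.6346.
Gap = |15.1803 − 19.6346| = 4.4543.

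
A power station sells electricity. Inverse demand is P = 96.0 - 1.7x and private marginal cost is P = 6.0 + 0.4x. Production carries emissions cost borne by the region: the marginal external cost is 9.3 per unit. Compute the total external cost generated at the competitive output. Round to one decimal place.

398.6

Market equilibrium (private): 6.0 + 0.4x = 96.0 - 1.7x → x_m = 42.8571.
Total external cost = MEC × x_m = 9.3 × 42.8571 = 398.5710.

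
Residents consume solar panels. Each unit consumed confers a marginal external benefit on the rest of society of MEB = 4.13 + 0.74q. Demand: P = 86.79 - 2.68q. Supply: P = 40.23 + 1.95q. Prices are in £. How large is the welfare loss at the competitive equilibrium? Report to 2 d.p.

Market equilibrium (private): 40.23 + 1.95q = 86.79 - 2.68q → q_m = 10.0562.
Social marginal benefit = demand + MEB = 90.92 - 1.94q.
Set SMB = MC: 90.92 - 1.94q = 40.23 + 1.95q → q* = 13.0308.
The welfare-loss triangle has base |q_m − q*| and height MEB(q_m) (the vertical gap between SMB and MC is zero at q* and MEB at q_m).
DWL = ½ × 2.9746 × 11.5716 = 17.2104.

DWL = £17.21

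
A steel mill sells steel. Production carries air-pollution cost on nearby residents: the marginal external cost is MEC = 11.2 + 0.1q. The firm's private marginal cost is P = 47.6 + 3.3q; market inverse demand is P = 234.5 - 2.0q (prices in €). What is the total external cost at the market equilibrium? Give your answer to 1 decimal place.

Market equilibrium (private): 47.6 + 3.3q = 234.5 - 2.0q → q_m = 35.2642.
Total external cost = ∫₀^{q_m} (11.2 + 0.1q) dq = 11.2×35.2642 + ½×0.1×35.2642² = 457.1372.

€457.1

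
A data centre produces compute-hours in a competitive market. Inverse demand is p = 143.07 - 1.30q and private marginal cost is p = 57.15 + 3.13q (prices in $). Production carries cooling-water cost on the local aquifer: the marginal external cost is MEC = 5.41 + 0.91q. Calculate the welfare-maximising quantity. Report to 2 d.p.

Social marginal cost = private MC + MEC = 62.56 + 4.04q.
Set SMC = demand: 62.56 + 4.04q = 143.07 - 1.30q → q* = 15.0768.

q* = 15.08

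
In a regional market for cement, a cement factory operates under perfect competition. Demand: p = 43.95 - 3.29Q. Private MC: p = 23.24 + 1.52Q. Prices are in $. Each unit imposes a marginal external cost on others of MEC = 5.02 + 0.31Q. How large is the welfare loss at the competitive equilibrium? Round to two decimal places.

Market equilibrium (private): 23.24 + 1.52Q = 43.95 - 3.29Q → Q_m = 4.3056.
Social marginal cost = private MC + MEC = 28.26 + 1.83Q.
Set SMC = demand: 28.26 + 1.83Q = 43.95 - 3.29Q → Q* = 3.0645.
Between Q* and Q_m the wedge SMC − demand runs linearly from 0 to MEC(Q_m), so the loss is a triangle.
DWL = ½ × 1.2411 × 6.3547 = 3.9434.

DWL = $3.94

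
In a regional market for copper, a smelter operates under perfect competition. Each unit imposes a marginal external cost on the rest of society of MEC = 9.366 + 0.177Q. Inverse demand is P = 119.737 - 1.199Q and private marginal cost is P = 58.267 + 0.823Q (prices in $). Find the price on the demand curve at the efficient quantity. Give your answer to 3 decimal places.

Social marginal cost = private MC + MEC = 67.633 + Q.
Set SMC = demand: 67.633 + Q = 119.737 - 1.199Q → Q* = 23.6944.
Consumer price on the demand curve at Q*: 119.737 − 1.199×23.6944 = 91.3274.

P = $91.327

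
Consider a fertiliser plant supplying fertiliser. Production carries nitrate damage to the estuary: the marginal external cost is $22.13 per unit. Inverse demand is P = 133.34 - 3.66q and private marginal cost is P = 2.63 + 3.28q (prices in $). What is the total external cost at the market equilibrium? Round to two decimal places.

Market equilibrium (private): 2.63 + 3.28q = 133.34 - 3.66q → q_m = 18.8343.
Total external cost = MEC × q_m = 22.13 × 18.8343 = 416.8031.

$416.80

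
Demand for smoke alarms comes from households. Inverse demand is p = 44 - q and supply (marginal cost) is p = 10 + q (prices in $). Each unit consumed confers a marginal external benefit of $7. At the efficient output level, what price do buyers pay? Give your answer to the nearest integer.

Social marginal benefit = demand + MEB = 51 - q.
Set SMB = MC: 51 - q = 10 + q → q* = 20.5000.
Consumer price on the demand curve at q*: 44 − 1×20.5000 = 23.5000.

P = $24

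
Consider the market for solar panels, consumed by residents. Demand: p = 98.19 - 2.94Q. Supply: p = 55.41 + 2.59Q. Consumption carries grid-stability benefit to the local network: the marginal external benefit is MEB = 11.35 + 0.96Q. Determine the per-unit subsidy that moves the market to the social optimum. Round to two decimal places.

Social marginal benefit = demand + MEB = 109.54 - 1.98Q.
Set SMB = MC: 109.54 - 1.98Q = 55.41 + 2.59Q → Q* = 11.8446.
The Pigouvian subsidy equals MEB at Q*: 11.35 + 0.96×11.8446 = 22.7208.

subsidy = 22.72 per unit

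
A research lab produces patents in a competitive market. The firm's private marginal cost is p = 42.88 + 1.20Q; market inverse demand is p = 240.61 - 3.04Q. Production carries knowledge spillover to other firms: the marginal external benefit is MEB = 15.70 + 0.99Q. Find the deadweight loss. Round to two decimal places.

Market equilibrium (private): 42.88 + 1.20Q = 240.61 - 3.04Q → Q_m = 46.6344.
Social marginal cost = private MC − MEB = 27.18 + 0.21Q.
Set SMC = demand: 27.18 + 0.21Q = 240.61 - 3.04Q → Q* = 65.6708.
The welfare-loss triangle has base |Q_m − Q*| and height MEB(Q_m) (the vertical gap between SMC and demand is zero at Q* and MEB at Q_m).
DWL = ½ × 19.0364 × 61.8681 = 588.8729.

DWL = 588.87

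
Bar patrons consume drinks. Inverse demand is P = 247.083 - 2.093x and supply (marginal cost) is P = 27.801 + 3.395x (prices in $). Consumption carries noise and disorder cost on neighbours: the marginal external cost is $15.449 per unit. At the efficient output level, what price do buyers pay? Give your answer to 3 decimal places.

Social marginal benefit = demand − MEC = 231.634 - 2.093x.
Set SMB = MC: 231.634 - 2.093x = 27.801 + 3.395x → x* = 37.1416.
Consumer price on the demand curve at x*: 247.083 − 2.093×37.1416 = 169.3456.

P = $169.346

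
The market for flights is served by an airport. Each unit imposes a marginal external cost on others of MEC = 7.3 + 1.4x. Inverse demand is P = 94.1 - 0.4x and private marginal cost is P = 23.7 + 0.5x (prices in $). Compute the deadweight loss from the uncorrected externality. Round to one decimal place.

DWL = $2966.3

Market equilibrium (private): 23.7 + 0.5x = 94.1 - 0.4x → x_m = 78.2222.
Social marginal cost = private MC + MEC = 31.0 + 1.9x.
Set SMC = demand: 31.0 + 1.9x = 94.1 - 0.4x → x* = 27.4348.
Height of the DWL triangle at x_m is SMC(x_m) − demand(x_m) = MEC(x_m) = 116.8111.
DWL = ½ × 50.7874 × 116.8111 = 2966.2660.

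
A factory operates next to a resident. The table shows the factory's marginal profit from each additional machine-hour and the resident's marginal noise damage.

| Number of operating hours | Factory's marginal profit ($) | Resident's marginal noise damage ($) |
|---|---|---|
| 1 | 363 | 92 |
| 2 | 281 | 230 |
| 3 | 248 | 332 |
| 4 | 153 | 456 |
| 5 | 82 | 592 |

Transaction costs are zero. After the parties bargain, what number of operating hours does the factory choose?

Bargaining reaches the level where marginal profit last exceeds marginal noise damage.
That holds through level 2 (281 ≥ 230) but not at 3 (248 < 332).

2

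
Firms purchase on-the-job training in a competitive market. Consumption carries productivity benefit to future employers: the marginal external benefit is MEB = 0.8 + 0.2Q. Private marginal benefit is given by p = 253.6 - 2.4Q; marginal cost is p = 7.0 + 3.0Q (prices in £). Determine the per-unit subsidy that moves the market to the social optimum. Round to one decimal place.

subsidy = £10.3 per unit

Social marginal benefit = demand + MEB = 254.4 - 2.2Q.
Set SMB = MC: 254.4 - 2.2Q = 7.0 + 3.0Q → Q* = 47.5769.
The Pigouvian subsidy equals MEB at Q*: 0.8 + 0.2×47.5769 = 10.3154.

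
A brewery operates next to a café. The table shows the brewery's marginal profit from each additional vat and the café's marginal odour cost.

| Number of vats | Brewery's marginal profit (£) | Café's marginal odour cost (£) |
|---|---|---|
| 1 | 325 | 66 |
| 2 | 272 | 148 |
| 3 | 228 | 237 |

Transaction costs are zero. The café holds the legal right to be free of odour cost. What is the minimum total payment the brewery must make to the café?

Efficient level: marginal profit ≥ marginal odour cost through level 2, so k* = 2.
With the café holding the right, the brewery must at least compensate total damage at k*: 66 + 148 = 214.

£214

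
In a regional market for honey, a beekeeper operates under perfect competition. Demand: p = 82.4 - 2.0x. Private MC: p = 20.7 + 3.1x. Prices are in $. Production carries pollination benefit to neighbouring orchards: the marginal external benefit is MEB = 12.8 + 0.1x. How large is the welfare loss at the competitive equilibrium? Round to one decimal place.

DWL = $19.6

Market equilibrium (private): 20.7 + 3.1x = 82.4 - 2.0x → x_m = 12.0980.
Social marginal cost = private MC − MEB = 7.9 + 3.0x.
Set SMC = demand: 7.9 + 3.0x = 82.4 - 2.0x → x* = 14.9000.
Between x* and x_m the wedge demand − SMC runs linearly from 0 to MEB(x_m), so the loss is a triangle.
DWL = ½ × 2.8020 × 14.0098 = 19.6277.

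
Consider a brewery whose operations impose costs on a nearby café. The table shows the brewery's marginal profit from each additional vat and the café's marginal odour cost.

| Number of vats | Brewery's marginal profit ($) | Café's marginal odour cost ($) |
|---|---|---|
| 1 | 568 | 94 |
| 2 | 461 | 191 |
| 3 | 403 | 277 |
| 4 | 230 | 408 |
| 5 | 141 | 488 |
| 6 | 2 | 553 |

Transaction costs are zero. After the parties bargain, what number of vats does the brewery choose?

3

Bargaining reaches the level where marginal profit last exceeds marginal odour cost.
That holds through level 3 (403 ≥ 277) but not at 4 (230 < 408).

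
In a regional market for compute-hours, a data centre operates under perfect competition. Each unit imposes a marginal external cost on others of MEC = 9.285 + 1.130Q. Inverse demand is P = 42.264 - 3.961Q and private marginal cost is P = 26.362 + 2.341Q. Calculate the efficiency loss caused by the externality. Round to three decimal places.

DWL = 9.909

Market equilibrium (private): 26.362 + 2.341Q = 42.264 - 3.961Q → Q_m = 2.5233.
Social marginal cost = private MC + MEC = 35.647 + 3.471Q.
Set SMC = demand: 35.647 + 3.471Q = 42.264 - 3.961Q → Q* = 0.8903.
Height of the DWL triangle at Q_m is SMC(Q_m) − demand(Q_m) = MEC(Q_m) = 12.1364.
DWL = ½ × 1.6330 × 12.1364 = 9.9094.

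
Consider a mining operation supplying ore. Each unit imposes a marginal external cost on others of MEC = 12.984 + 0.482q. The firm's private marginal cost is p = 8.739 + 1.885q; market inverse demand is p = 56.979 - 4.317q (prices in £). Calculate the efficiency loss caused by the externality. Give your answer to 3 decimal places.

DWL = £20.945

Market equilibrium (private): 8.739 + 1.885q = 56.979 - 4.317q → q_m = 7.7781.
Social marginal cost = private MC + MEC = 21.723 + 2.367q.
Set SMC = demand: 21.723 + 2.367q = 56.979 - 4.317q → q* = 5.2747.
Height of the DWL triangle at q_m is SMC(q_m) − demand(q_m) = MEC(q_m) = 16.7331.
DWL = ½ × 2.5034 × 16.7331 = 20.9448.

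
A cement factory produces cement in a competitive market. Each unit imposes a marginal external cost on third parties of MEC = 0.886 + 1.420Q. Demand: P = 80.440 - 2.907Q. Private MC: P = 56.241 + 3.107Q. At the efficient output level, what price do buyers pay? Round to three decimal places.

P = 71.324

Social marginal cost = private MC + MEC = 57.127 + 4.527Q.
Set SMC = demand: 57.127 + 4.527Q = 80.440 - 2.907Q → Q* = 3.1360.
Consumer price on the demand curve at Q*: 80.440 − 2.907×3.1360 = 71.3236.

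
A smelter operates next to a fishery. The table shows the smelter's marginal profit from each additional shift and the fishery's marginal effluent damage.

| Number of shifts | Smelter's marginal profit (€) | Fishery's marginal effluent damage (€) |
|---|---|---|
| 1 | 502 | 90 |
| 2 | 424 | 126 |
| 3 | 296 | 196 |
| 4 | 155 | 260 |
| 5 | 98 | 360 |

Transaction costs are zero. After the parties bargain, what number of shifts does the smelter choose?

3

Bargaining reaches the level where marginal profit last exceeds marginal effluent damage.
That holds through level 3 (296 ≥ 196) but not at 4 (155 < 260).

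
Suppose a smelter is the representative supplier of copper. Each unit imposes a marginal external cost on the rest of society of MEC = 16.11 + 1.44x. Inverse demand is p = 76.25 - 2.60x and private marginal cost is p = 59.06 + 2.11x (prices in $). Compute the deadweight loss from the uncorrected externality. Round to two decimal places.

Market equilibrium (private): 59.06 + 2.11x = 76.25 - 2.60x → x_m = 3.6497.
Social marginal cost = private MC + MEC = 75.17 + 3.55x.
Set SMC = demand: 75.17 + 3.55x = 76.25 - 2.60x → x* = 0.1756.
The loss is the area between SMC and demand from x* to x_m; with linear curves that's a triangle of height MEC(x_m).
DWL = ½ × 3.4741 × 21.3655 = 37.1129.

DWL = $37.11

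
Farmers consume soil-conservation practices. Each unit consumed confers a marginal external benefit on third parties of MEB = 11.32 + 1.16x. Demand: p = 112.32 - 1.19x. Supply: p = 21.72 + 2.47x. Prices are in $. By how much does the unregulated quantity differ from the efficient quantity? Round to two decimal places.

Market equilibrium (private): 21.72 + 2.47x = 112.32 - 1.19x → x_m = 24.7541.
Social marginal benefit = demand + MEB = 123.64 - 0.03x.
Set SMB = MC: 123.64 - 0.03x = 21.72 + 2.47x → x* = 40.7680.
Gap = |24.7541 − 40.7680| = 16.0139.

16.01 units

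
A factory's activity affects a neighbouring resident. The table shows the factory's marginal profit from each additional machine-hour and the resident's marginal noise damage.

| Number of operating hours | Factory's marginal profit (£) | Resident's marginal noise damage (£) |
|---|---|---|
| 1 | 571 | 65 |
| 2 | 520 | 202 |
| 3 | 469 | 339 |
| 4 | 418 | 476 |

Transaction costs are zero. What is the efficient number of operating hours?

Bargaining reaches the level where marginal profit last exceeds marginal noise damage.
That holds through level 3 (469 ≥ 339) but not at 4 (418 < 476).

3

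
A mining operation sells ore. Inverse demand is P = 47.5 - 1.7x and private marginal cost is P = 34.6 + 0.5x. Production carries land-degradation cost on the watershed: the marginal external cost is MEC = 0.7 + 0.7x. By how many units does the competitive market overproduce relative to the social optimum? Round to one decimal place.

1.7 units

Market equilibrium (private): 34.6 + 0.5x = 47.5 - 1.7x → x_m = 5.8636.
Social marginal cost = private MC + MEC = 35.3 + 1.2x.
Set SMC = demand: 35.3 + 1.2x = 47.5 - 1.7x → x* = 4.2069.
Gap = |5.8636 − 4.2069| = 1.6567.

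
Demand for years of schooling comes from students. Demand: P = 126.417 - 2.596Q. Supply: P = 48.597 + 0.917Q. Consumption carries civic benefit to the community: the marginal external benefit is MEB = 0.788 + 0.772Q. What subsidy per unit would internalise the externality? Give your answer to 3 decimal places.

subsidy = 22.928 per unit

Social marginal benefit = demand + MEB = 127.205 - 1.824Q.
Set SMB = MC: 127.205 - 1.824Q = 48.597 + 0.917Q → Q* = 28.6786.
The Pigouvian subsidy equals MEB at Q*: 0.788 + 0.772×28.6786 = 22.9279.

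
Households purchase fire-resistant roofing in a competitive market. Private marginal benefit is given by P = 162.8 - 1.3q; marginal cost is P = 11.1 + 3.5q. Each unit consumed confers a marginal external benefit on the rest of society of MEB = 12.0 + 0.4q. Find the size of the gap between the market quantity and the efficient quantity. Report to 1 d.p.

Market equilibrium (private): 11.1 + 3.5q = 162.8 - 1.3q → q_m = 31.6042.
Social marginal benefit = demand + MEB = 174.8 - 0.9q.
Set SMB = MC: 174.8 - 0.9q = 11.1 + 3.5q → q* = 37.2045.
Gap = |31.6042 − 37.2045| = 5.6003.

5.6 units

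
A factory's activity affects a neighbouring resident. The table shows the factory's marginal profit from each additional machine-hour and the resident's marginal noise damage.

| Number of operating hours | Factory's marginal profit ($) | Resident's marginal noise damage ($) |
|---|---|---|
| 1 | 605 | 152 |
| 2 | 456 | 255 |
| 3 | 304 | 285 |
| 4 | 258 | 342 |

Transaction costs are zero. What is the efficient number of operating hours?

Bargaining reaches the level where marginal profit last exceeds marginal noise damage.
That holds through level 3 (304 ≥ 285) but not at 4 (258 < 342).

3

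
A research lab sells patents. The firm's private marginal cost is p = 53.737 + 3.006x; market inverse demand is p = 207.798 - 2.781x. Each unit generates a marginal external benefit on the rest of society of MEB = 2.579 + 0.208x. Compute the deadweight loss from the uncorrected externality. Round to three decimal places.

Market equilibrium (private): 53.737 + 3.006x = 207.798 - 2.781x → x_m = 26.6219.
Social marginal cost = private MC − MEB = 51.158 + 2.798x.
Set SMC = demand: 51.158 + 2.798x = 207.798 - 2.781x → x* = 28.0767.
Between x* and x_m the wedge demand − SMC runs linearly from 0 to MEB(x_m), so the loss is a triangle.
DWL = ½ × 1.4548 × 8.1164 = 5.9039.

DWL = 5.904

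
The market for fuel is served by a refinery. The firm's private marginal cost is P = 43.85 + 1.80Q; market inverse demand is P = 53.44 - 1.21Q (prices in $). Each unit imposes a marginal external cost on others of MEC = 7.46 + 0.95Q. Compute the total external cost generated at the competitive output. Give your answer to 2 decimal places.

Market equilibrium (private): 43.85 + 1.80Q = 53.44 - 1.21Q → Q_m = 3.1860.
Total external cost = ∫₀^{Q_m} (7.46 + 0.95Q) dQ = 7.46×3.1860 + ½×0.95×3.1860² = 28.5891.

$28.59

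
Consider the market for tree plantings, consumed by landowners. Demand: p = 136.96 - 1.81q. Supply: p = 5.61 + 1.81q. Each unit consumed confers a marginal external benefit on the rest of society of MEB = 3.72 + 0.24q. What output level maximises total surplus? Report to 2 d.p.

Social marginal benefit = demand + MEB = 140.68 - 1.57q.
Set SMB = MC: 140.68 - 1.57q = 5.61 + 1.81q → q* = 39.9615.

q* = 39.96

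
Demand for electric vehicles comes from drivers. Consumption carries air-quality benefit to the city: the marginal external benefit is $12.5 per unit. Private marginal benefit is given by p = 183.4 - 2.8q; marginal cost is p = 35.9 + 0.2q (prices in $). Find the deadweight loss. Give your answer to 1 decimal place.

Market equilibrium (private): 35.9 + 0.2q = 183.4 - 2.8q → q_m = 49.1667.
Social marginal benefit = demand + MEB = 195.9 - 2.8q.
Set SMB = MC: 195.9 - 2.8q = 35.9 + 0.2q → q* = 53.3333.
The welfare-loss triangle has base |q_m − q*| and height MEB(q_m) (the vertical gap between SMB and MC is zero at q* and MEB at q_m).
DWL = ½ × 4.1666 × 12.5000 = 26.0413.

DWL = $26.0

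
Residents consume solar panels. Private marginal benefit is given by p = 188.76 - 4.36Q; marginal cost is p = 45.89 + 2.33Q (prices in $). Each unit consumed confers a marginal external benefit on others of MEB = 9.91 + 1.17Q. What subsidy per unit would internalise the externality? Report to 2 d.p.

subsidy = $42.29 per unit

Social marginal benefit = demand + MEB = 198.67 - 3.19Q.
Set SMB = MC: 198.67 - 3.19Q = 45.89 + 2.33Q → Q* = 27.6775.
The Pigouvian subsidy equals MEB at Q*: 9.91 + 1.17×27.6775 = 42.2927.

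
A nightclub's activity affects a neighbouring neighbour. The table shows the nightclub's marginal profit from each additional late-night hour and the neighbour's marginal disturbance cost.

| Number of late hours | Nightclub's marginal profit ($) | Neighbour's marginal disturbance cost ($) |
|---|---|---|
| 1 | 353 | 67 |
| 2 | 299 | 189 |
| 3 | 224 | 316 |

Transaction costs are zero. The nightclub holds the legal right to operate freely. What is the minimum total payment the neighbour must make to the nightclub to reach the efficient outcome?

$224

Left alone the nightclub would choose level 3 (marginal profit stays positive).
Efficient level: k* = 2 (marginal profit ≥ marginal disturbance cost through 2).
The neighbour must at least cover the nightclub's forgone profit from cutting 3→2: 224 = 224.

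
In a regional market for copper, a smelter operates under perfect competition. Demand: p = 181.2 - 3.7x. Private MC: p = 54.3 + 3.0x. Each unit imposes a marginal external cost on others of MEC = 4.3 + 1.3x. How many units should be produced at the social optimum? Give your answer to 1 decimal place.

x* = 15.3

Social marginal cost = private MC + MEC = 58.6 + 4.3x.
Set SMC = demand: 58.6 + 4.3x = 181.2 - 3.7x → x* = 15.3250.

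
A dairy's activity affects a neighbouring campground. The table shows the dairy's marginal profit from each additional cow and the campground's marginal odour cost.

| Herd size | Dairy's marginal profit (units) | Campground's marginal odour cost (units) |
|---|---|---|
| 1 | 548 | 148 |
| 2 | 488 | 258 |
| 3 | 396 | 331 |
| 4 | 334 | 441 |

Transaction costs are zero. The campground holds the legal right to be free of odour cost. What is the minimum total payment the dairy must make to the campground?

Efficient level: marginal profit ≥ marginal odour cost through level 3, so k* = 3.
With the campground holding the right, the dairy must at least compensate total damage at k*: 148 + 258 + 331 = 737.

737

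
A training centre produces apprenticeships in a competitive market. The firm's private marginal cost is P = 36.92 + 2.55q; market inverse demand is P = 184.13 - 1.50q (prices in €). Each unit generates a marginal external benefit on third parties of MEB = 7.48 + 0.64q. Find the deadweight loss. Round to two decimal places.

Market equilibrium (private): 36.92 + 2.55q = 184.13 - 1.50q → q_m = 36.3481.
Social marginal cost = private MC − MEB = 29.44 + 1.91q.
Set SMC = demand: 29.44 + 1.91q = 184.13 - 1.50q → q* = 45.3636.
The loss is the area between SMC and demand from q* to q_m; with linear curves that's a triangle of height MEB(q_m).
DWL = ½ × 9.0155 × 30.7428 = 138.5809.

DWL = €138.58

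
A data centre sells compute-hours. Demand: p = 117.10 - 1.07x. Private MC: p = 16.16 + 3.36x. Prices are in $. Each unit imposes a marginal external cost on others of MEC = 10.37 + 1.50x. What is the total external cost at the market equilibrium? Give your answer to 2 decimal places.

$625.67

Market equilibrium (private): 16.16 + 3.36x = 117.10 - 1.07x → x_m = 22.7856.
Total external cost = ∫₀^{x_m} (10.37 + 1.50x) dx = 10.37×22.7856 + ½×1.50×22.7856² = 625.6743.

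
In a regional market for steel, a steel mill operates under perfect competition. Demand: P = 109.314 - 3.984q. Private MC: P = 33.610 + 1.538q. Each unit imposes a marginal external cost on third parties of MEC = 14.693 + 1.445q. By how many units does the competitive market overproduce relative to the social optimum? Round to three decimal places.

4.952 units

Market equilibrium (private): 33.610 + 1.538q = 109.314 - 3.984q → q_m = 13.7095.
Social marginal cost = private MC + MEC = 48.303 + 2.983q.
Set SMC = demand: 48.303 + 2.983q = 109.314 - 3.984q → q* = 8.7571.
Gap = |13.7095 − 8.7571| = 4.9524.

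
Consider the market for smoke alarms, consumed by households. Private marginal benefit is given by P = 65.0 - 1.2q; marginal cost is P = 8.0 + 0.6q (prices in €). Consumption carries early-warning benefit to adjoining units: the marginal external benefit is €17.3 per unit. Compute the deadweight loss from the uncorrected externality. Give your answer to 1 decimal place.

Market equilibrium (private): 8.0 + 0.6q = 65.0 - 1.2q → q_m = 31.6667.
Social marginal benefit = demand + MEB = 82.3 - 1.2q.
Set SMB = MC: 82.3 - 1.2q = 8.0 + 0.6q → q* = 41.2778.
The welfare-loss triangle has base |q_m − q*| and height MEB(q_m) (the vertical gap between SMB and MC is zero at q* and MEB at q_m).
DWL = ½ × 9.6111 × 17.3000 = 83.1360.

DWL = €83.1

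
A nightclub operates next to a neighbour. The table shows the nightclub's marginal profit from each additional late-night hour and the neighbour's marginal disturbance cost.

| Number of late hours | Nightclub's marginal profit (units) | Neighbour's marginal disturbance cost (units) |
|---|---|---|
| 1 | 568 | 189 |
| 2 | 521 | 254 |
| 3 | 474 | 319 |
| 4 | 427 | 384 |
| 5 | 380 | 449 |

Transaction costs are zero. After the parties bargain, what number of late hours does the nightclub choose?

4

Bargaining reaches the level where marginal profit last exceeds marginal disturbance cost.
That holds through level 4 (427 ≥ 384) but not at 5 (380 < 449).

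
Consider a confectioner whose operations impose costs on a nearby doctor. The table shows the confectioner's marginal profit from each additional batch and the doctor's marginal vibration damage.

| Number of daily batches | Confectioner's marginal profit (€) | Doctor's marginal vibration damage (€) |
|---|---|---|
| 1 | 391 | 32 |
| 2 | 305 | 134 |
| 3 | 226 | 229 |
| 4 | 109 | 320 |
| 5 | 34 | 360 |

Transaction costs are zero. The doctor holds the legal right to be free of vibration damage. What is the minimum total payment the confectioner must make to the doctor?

Efficient level: marginal profit ≥ marginal vibration damage through level 2, so k* = 2.
With the doctor holding the right, the confectioner must at least compensate total damage at k*: 32 + 134 = 166.

€166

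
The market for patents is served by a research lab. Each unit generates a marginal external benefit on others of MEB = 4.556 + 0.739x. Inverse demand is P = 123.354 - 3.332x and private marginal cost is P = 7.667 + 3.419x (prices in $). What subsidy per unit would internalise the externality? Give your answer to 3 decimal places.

subsidy = $19.336 per unit

Social marginal cost = private MC − MEB = 3.111 + 2.680x.
Set SMC = demand: 3.111 + 2.680x = 123.354 - 3.332x → x* = 20.0005.
The Pigouvian subsidy equals MEB at x*: 4.556 + 0.739×20.0005 = 19.3364.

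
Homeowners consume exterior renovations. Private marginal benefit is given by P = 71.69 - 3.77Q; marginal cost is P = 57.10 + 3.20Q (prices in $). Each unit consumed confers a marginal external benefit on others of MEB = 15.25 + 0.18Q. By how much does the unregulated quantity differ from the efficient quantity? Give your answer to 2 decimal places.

2.30 units

Market equilibrium (private): 57.10 + 3.20Q = 71.69 - 3.77Q → Q_m = 2.0933.
Social marginal benefit = demand + MEB = 86.94 - 3.59Q.
Set SMB = MC: 86.94 - 3.59Q = 57.10 + 3.20Q → Q* = 4.3947.
Gap = |2.0933 − 4.3947| = 2.3014.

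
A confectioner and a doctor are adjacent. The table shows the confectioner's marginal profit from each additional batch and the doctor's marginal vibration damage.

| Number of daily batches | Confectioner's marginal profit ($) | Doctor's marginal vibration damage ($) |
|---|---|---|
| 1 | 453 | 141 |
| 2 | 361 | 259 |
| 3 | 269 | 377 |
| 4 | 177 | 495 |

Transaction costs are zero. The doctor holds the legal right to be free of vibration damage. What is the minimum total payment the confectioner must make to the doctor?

Efficient level: marginal profit ≥ marginal vibration damage through level 2, so k* = 2.
With the doctor holding the right, the confectioner must at least compensate total damage at k*: 141 + 259 = 400.

$400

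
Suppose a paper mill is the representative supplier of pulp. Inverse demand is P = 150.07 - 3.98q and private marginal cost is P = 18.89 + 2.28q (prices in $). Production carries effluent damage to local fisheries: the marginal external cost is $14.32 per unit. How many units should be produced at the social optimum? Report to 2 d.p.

q* = 18.67

Social marginal cost = private MC + MEC = 33.21 + 2.28q.
Set SMC = demand: 33.21 + 2.28q = 150.07 - 3.98q → q* = 18.6677.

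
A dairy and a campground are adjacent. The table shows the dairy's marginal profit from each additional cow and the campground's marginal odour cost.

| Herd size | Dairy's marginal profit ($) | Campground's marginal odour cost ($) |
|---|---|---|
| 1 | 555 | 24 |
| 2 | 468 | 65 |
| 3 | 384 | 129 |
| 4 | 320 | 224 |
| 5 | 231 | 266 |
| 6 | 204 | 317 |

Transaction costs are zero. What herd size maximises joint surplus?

4

Bargaining reaches the level where marginal profit last exceeds marginal odour cost.
That holds through level 4 (320 ≥ 224) but not at 5 (231 < 266).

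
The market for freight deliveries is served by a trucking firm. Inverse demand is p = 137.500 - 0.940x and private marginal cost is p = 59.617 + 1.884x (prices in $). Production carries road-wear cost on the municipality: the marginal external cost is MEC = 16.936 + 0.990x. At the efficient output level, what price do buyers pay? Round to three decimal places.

Social marginal cost = private MC + MEC = 76.553 + 2.874x.
Set SMC = demand: 76.553 + 2.874x = 137.500 - 0.940x → x* = 15.9798.
Consumer price on the demand curve at x*: 137.500 − 0.940×15.9798 = 122.4790.

P = $122.479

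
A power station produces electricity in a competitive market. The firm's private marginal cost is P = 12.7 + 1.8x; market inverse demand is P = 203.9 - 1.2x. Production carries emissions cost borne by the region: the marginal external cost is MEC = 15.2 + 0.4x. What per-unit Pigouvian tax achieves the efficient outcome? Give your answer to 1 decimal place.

Social marginal cost = private MC + MEC = 27.9 + 2.2x.
Set SMC = demand: 27.9 + 2.2x = 203.9 - 1.2x → x* = 51.7647.
The Pigouvian tax equals MEC at x*: 15.2 + 0.4×51.7647 = 35.9059.

tax = 35.9 per unit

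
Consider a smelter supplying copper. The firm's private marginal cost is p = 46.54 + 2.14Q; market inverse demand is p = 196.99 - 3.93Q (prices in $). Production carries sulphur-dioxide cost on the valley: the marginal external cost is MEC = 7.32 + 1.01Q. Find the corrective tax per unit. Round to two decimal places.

tax = $27.74 per unit

Social marginal cost = private MC + MEC = 53.86 + 3.15Q.
Set SMC = demand: 53.86 + 3.15Q = 196.99 - 3.93Q → Q* = 20.2161.
The Pigouvian tax equals MEC at Q*: 7.32 + 1.01×20.2161 = 27.7383.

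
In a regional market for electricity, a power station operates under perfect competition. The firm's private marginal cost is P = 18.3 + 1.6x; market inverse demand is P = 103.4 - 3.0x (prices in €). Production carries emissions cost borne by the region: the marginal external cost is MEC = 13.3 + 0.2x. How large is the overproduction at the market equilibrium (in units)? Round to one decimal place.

3.5 units

Market equilibrium (private): 18.3 + 1.6x = 103.4 - 3.0x → x_m = 18.5000.
Social marginal cost = private MC + MEC = 31.6 + 1.8x.
Set SMC = demand: 31.6 + 1.8x = 103.4 - 3.0x → x* = 14.9583.
Gap = |18.5000 − 14.9583| = 3.5417.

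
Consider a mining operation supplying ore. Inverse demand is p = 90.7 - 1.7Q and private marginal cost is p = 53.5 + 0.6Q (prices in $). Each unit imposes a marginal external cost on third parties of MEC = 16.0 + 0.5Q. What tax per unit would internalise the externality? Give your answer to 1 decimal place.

Social marginal cost = private MC + MEC = 69.5 + 1.1Q.
Set SMC = demand: 69.5 + 1.1Q = 90.7 - 1.7Q → Q* = 7.5714.
The Pigouvian tax equals MEC at Q*: 16.0 + 0.5×7.5714 = 19.7857.

tax = $19.8 per unit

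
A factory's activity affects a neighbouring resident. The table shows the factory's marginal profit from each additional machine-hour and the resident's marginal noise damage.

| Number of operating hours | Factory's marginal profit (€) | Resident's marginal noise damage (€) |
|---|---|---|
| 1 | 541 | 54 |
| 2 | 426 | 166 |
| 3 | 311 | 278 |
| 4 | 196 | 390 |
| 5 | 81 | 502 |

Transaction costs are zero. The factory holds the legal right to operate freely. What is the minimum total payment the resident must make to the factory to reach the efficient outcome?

€277

Left alone the factory would choose level 5 (marginal profit stays positive).
Efficient level: k* = 3 (marginal profit ≥ marginal noise damage through 3).
The resident must at least cover the factory's forgone profit from cutting 5→3: 196 + 81 = 277.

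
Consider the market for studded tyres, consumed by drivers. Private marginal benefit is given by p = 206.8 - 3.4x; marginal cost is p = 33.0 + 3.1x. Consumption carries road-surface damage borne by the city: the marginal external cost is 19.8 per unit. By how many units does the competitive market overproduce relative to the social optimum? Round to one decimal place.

3.0 units

Market equilibrium (private): 33.0 + 3.1x = 206.8 - 3.4x → x_m = 26.7385.
Social marginal benefit = demand − MEC = 187.0 - 3.4x.
Set SMB = MC: 187.0 - 3.4x = 33.0 + 3.1x → x* = 23.6923.
Gap = |26.7385 − 23.6923| = 3.0462.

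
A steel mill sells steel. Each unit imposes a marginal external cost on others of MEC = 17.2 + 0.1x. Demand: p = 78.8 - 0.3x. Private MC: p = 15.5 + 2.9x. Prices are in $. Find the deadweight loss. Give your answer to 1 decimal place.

Market equilibrium (private): 15.5 + 2.9x = 78.8 - 0.3x → x_m = 19.7813.
Social marginal cost = private MC + MEC = 32.7 + 3.0x.
Set SMC = demand: 32.7 + 3.0x = 78.8 - 0.3x → x* = 13.9697.
Between x* and x_m the wedge SMC − demand runs linearly from 0 to MEC(x_m), so the loss is a triangle.
DWL = ½ × 5.8116 × 19.1781 = 55.7277.

DWL = $55.7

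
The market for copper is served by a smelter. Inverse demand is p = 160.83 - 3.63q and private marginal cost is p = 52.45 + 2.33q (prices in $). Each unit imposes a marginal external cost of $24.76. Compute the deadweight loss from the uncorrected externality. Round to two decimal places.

Market equilibrium (private): 52.45 + 2.33q = 160.83 - 3.63q → q_m = 18.1846.
Social marginal cost = private MC + MEC = 77.21 + 2.33q.
Set SMC = demand: 77.21 + 2.33q = 160.83 - 3.63q → q* = 14.0302.
The welfare-loss triangle has base |q_m − q*| and height MEC(q_m) (the vertical gap between SMC and demand is zero at q* and MEC at q_m).
DWL = ½ × 4.1544 × 24.7600 = 51.4315.

DWL = $51.43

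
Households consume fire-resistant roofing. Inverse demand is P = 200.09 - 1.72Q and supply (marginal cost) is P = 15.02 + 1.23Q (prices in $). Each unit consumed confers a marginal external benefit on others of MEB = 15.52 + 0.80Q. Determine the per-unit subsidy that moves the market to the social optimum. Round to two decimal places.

subsidy = $90.16 per unit

Social marginal benefit = demand + MEB = 215.61 - 0.92Q.
Set SMB = MC: 215.61 - 0.92Q = 15.02 + 1.23Q → Q* = 93.2977.
The Pigouvian subsidy equals MEB at Q*: 15.52 + 0.80×93.2977 = 90.1582.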